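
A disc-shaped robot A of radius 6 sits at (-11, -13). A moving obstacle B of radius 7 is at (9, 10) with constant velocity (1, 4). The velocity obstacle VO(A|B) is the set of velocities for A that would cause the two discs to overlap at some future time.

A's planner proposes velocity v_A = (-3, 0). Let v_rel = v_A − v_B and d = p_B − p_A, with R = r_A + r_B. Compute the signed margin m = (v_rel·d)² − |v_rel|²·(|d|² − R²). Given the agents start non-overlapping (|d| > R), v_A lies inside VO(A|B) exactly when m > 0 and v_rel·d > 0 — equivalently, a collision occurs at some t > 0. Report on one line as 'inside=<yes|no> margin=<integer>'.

d = (20, 23),  |d|² = 929;  R = 6+7 = 13,  c = 929−13² = 760
v_rel = (-4, -4),  |v_rel|² = 32;  v_rel·d = (-4)·(20) + (-4)·(23) = -172
32·t² + 344·t + 760 = 0  ⇒  m = (-172)² − 32·760 = 5264
m = 5264 > 0,  v_rel·d = -172 < 0  ⇒  outside

inside=no margin=5264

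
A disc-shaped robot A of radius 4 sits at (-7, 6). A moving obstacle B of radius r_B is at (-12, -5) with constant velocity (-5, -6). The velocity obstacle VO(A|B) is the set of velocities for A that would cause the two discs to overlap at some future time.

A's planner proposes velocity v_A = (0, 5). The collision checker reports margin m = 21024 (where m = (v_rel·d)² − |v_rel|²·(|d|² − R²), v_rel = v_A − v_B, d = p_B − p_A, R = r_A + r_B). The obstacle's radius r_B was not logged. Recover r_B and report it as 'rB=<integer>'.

m = 21024
d = (-5, -11);  v_rel = (5, 11),  |v_rel|² = 146
v_rel×d = (5)·(-11) − (11)·(-5) = 0
since m = R²·146 − 0²:  R² = (0 + 21024) / 146 = 144
R = √144 = 12  ⇒  r_B = 12 − 4 = 8

rB=8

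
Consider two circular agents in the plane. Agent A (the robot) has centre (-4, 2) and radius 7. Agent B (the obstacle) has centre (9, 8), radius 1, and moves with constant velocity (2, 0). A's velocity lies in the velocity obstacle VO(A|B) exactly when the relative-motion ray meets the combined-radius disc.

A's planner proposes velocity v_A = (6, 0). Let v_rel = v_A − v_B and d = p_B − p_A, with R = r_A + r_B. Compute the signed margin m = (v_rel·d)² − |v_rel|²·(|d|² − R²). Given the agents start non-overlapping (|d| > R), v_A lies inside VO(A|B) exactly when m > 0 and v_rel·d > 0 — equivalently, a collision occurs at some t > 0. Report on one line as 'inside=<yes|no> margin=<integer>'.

d = (13, 6),  |d|² = 205;  R = 7+1 = 8,  c = 205−8² = 141
v_rel = (4, 0),  |v_rel|² = 16;  v_rel·d = (4)·(13) + (0)·(6) = 52
16·t² − 104·t + 141 = 0  ⇒  m = 52² − 16·141 = 448
m = 448 > 0,  v_rel·d = 52 > 0  ⇒  inside

inside=yes margin=448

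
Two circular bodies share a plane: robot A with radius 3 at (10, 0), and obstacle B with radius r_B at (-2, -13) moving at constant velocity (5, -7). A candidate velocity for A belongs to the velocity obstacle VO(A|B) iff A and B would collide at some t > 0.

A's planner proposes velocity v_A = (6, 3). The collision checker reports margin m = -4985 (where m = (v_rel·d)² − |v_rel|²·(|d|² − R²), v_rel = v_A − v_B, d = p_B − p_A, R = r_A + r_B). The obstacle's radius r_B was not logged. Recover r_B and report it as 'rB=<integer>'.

m = -4985
d = (-12, -13);  v_rel = (1, 10),  |v_rel|² = 101
v_rel×d = (1)·(-13) − (10)·(-12) = 107
since m = R²·101 − 107²:  R² = (11449 + -4985) / 101 = 64
R = √64 = 8  ⇒  r_B = 8 − 3 = 5

rB=5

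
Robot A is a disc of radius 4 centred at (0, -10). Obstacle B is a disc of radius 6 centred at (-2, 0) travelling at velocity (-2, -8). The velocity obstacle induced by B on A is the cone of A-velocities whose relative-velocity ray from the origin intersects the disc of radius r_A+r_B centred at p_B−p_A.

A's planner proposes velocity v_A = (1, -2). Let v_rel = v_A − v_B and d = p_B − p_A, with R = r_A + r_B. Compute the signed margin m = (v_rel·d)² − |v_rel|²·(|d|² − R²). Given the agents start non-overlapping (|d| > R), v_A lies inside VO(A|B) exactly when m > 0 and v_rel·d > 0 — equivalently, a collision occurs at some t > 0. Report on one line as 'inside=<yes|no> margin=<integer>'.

d = (-2, 10),  |d|² = 104;  R = 4+6 = 10,  c = 104−10² = 4
v_rel = (3, 6),  |v_rel|² = 45;  v_rel·d = (3)·(-2) + (6)·(10) = 54
45·t² − 108·t + 4 = 0  ⇒  m = 54² − 45·4 = 2736
m = 2736 > 0,  v_rel·d = 54 > 0  ⇒  inside

inside=yes margin=2736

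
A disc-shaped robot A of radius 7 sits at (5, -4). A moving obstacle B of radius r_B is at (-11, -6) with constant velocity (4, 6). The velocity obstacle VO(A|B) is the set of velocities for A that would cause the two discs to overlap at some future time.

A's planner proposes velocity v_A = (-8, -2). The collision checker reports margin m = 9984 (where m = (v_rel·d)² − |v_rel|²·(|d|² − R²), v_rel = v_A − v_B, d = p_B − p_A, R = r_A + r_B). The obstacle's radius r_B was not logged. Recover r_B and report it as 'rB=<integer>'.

m = 9984
d = (-16, -2);  v_rel = (-12, -8),  |v_rel|² = 208
v_rel×d = (-12)·(-2) − (-8)·(-16) = -104
since m = R²·208 − (-104)²:  R² = (10816 + 9984) / 208 = 100
R = √100 = 10  ⇒  r_B = 10 − 7 = 3

rB=3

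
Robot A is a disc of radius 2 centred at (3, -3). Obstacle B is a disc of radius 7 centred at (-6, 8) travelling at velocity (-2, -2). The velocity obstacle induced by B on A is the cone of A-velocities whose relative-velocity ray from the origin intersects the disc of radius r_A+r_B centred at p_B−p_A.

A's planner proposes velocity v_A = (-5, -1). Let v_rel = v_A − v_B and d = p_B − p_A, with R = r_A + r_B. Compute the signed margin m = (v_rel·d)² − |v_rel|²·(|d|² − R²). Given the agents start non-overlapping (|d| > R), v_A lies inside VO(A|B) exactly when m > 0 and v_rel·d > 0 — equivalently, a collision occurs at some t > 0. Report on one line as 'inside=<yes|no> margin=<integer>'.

d = (-9, 11),  |d|² = 202;  R = 2+7 = 9,  c = 202−9² = 121
v_rel = (-3, 1),  |v_rel|² = 10;  v_rel·d = (-3)·(-9) + (1)·(11) = 38
10·t² − 76·t + 121 = 0  ⇒  m = 38² − 10·121 = 234
m = 234 > 0,  v_rel·d = 38 > 0  ⇒  inside

inside=yes margin=234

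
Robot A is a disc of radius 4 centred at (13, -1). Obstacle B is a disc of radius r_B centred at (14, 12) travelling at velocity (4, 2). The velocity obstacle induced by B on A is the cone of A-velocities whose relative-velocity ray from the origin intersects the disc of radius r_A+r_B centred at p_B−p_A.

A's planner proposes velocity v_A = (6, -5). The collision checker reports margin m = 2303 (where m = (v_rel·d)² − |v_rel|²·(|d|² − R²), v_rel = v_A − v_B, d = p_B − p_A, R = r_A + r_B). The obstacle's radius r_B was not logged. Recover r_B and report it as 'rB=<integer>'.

m = 2303
d = (1, 13);  v_rel = (2, -7),  |v_rel|² = 53
v_rel×d = (2)·(13) − (-7)·(1) = 33
since m = R²·53 − 33²:  R² = (1089 + 2303) / 53 = 64
R = √64 = 8  ⇒  r_B = 8 − 4 = 4

rB=4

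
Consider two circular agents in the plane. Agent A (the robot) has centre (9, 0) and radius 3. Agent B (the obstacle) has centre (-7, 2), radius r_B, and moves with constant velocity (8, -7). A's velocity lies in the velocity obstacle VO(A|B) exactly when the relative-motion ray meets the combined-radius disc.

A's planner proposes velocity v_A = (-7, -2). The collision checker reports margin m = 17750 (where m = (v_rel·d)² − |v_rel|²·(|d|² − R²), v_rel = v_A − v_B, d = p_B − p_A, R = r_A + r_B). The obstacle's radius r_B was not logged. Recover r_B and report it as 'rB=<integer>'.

m = 17750
d = (-16, 2);  v_rel = (-15, 5),  |v_rel|² = 250
v_rel×d = (-15)·(2) − (5)·(-16) = 50
since m = R²·250 − 50²:  R² = (2500 + 17750) / 250 = 81
R = √81 = 9  ⇒  r_B = 9 − 3 = 6

rB=6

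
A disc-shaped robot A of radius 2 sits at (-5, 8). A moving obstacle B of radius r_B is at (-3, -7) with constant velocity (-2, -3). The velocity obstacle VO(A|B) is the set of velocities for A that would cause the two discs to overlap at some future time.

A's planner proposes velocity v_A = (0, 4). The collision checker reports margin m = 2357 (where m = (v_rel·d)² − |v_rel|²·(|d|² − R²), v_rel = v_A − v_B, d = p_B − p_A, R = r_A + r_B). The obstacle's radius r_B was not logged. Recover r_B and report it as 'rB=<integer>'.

m = 2357
d = (2, -15);  v_rel = (2, 7),  |v_rel|² = 53
v_rel×d = (2)·(-15) − (7)·(2) = -44
since m = R²·53 − (-44)²:  R² = (1936 + 2357) / 53 = 81
R = √81 = 9  ⇒  r_B = 9 − 2 = 7

rB=7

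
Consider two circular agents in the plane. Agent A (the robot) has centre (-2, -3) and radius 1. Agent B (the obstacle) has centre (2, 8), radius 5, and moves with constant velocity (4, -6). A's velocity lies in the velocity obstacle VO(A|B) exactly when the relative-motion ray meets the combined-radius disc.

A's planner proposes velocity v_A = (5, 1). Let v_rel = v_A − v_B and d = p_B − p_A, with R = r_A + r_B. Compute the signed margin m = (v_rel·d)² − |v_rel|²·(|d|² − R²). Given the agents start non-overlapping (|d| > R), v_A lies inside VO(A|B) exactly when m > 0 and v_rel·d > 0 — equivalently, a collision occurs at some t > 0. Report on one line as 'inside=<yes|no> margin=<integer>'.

d = (4, 11),  |d|² = 137;  R = 1+5 = 6,  c = 137−6² = 101
v_rel = (1, 7),  |v_rel|² = 50;  v_rel·d = (1)·(4) + (7)·(11) = 81
50·t² − 162·t + 101 = 0  ⇒  m = 81² − 50·101 = 1511
m = 1511 > 0,  v_rel·d = 81 > 0  ⇒  inside

inside=yes margin=1511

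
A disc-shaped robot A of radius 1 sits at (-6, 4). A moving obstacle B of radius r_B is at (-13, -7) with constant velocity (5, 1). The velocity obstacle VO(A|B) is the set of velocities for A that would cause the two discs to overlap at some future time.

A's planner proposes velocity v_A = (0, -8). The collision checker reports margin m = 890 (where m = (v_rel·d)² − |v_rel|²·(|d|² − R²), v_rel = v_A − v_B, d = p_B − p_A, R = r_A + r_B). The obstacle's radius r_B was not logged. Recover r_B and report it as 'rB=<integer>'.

m = 890
d = (-7, -11);  v_rel = (-5, -9),  |v_rel|² = 106
v_rel×d = (-5)·(-11) − (-9)·(-7) = -8
since m = R²·106 − (-8)²:  R² = (64 + 890) / 106 = 9
R = √9 = 3  ⇒  r_B = 3 − 1 = 2

rB=2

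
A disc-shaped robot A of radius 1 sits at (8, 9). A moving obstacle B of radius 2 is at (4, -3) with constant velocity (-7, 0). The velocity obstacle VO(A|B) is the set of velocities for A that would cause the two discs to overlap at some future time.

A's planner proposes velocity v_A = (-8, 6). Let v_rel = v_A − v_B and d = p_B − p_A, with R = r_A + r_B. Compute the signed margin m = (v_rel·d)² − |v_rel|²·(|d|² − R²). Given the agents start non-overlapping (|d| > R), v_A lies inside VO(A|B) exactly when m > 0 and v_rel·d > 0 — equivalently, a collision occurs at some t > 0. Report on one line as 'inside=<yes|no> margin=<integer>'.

d = (-4, -12),  |d|² = 160;  R = 1+2 = 3,  c = 160−3² = 151
v_rel = (-1, 6),  |v_rel|² = 37;  v_rel·d = (-1)·(-4) + (6)·(-12) = -68
37·t² + 136·t + 151 = 0  ⇒  m = (-68)² − 37·151 = -963
m = -963 < 0,  v_rel·d = -68 < 0  ⇒  outside

inside=no margin=-963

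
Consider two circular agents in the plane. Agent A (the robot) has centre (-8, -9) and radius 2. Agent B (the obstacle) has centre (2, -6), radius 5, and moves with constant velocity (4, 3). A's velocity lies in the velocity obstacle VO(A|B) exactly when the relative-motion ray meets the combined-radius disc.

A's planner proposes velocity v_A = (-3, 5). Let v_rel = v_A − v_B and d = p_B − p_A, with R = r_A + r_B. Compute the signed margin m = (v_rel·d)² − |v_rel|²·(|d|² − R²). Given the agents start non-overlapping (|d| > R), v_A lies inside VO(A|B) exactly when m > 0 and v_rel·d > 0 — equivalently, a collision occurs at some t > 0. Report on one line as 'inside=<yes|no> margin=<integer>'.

d = (10, 3),  |d|² = 109;  R = 2+5 = 7,  c = 109−7² = 60
v_rel = (-7, 2),  |v_rel|² = 53;  v_rel·d = (-7)·(10) + (2)·(3) = -64
53·t² + 128·t + 60 = 0  ⇒  m = (-64)² − 53·60 = 916
m = 916 > 0,  v_rel·d = -64 < 0  ⇒  outside

inside=no margin=916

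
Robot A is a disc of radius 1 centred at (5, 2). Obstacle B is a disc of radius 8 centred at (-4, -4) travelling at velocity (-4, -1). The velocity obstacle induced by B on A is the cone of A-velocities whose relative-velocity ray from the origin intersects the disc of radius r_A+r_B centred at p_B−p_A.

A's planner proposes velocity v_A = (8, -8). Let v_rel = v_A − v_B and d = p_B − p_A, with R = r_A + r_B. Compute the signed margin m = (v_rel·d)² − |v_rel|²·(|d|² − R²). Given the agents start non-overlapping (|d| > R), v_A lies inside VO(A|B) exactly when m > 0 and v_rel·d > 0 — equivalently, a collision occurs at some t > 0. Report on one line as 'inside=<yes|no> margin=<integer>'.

d = (-9, -6),  |d|² = 117;  R = 1+8 = 9,  c = 117−9² = 36
v_rel = (12, -7),  |v_rel|² = 193;  v_rel·d = (12)·(-9) + (-7)·(-6) = -66
193·t² + 132·t + 36 = 0  ⇒  m = (-66)² − 193·36 = -2592
m = -2592 < 0,  v_rel·d = -66 < 0  ⇒  outside

inside=no margin=-2592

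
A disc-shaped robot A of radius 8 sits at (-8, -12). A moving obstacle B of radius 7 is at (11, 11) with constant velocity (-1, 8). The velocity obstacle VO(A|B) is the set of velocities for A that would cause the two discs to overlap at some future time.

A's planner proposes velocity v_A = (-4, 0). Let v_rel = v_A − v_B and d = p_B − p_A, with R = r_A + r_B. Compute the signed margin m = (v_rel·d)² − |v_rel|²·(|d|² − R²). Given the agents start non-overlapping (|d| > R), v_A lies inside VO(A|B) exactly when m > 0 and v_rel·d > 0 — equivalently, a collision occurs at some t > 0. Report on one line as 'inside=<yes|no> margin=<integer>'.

d = (19, 23),  |d|² = 890;  R = 8+7 = 15,  c = 890−15² = 665
v_rel = (-3, -8),  |v_rel|² = 73;  v_rel·d = (-3)·(19) + (-8)·(23) = -241
73·t² + 482·t + 665 = 0  ⇒  m = (-241)² − 73·665 = 9536
m = 9536 > 0,  v_rel·d = -241 < 0  ⇒  outside

inside=no margin=9536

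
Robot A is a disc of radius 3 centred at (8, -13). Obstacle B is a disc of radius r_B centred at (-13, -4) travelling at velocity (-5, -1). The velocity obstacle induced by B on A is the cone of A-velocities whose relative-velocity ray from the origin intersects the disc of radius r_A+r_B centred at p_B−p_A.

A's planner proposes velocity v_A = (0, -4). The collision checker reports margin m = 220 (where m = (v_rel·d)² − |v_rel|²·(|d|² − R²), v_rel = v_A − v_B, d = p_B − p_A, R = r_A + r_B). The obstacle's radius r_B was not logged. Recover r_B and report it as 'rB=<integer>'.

m = 220
d = (-21, 9);  v_rel = (5, -3),  |v_rel|² = 34
v_rel×d = (5)·(9) − (-3)·(-21) = -18
since m = R²·34 − (-18)²:  R² = (324 + 220) / 34 = 16
R = √16 = 4  ⇒  r_B = 4 − 3 = 1

rB=1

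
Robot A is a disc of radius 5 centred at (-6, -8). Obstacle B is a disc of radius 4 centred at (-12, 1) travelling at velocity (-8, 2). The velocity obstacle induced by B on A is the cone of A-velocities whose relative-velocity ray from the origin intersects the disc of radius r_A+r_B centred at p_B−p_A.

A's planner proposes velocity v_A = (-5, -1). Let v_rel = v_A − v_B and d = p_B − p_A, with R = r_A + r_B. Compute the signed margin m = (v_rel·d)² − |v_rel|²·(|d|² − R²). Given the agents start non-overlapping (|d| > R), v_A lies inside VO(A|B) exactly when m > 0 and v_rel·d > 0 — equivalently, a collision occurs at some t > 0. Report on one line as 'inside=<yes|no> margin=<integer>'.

d = (-6, 9),  |d|² = 117;  R = 5+4 = 9,  c = 117−9² = 36
v_rel = (3, -3),  |v_rel|² = 18;  v_rel·d = (3)·(-6) + (-3)·(9) = -45
18·t² + 90·t + 36 = 0  ⇒  m = (-45)² − 18·36 = 1377
m = 1377 > 0,  v_rel·d = -45 < 0  ⇒  outside

inside=no margin=1377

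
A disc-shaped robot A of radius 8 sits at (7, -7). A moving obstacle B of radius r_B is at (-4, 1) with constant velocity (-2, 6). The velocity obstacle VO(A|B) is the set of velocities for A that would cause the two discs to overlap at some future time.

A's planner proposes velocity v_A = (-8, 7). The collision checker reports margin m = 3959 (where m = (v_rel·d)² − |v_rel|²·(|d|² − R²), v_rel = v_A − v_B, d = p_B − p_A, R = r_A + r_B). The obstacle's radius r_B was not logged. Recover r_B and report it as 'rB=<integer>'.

m = 3959
d = (-11, 8);  v_rel = (-6, 1),  |v_rel|² = 37
v_rel×d = (-6)·(8) − (1)·(-11) = -37
since m = R²·37 − (-37)²:  R² = (1369 + 3959) / 37 = 144
R = √144 = 12  ⇒  r_B = 12 − 8 = 4

rB=4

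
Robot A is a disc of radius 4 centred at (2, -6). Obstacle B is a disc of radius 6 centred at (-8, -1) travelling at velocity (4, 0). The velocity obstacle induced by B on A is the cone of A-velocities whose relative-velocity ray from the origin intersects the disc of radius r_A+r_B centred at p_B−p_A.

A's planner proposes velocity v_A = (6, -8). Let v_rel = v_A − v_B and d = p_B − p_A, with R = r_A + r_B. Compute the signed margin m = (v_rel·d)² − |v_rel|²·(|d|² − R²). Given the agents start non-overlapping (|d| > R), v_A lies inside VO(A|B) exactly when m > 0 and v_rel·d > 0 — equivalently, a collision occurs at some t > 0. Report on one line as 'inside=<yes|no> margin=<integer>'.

d = (-10, 5),  |d|² = 125;  R = 4+6 = 10,  c = 125−10² = 25
v_rel = (2, -8),  |v_rel|² = 68;  v_rel·d = (2)·(-10) + (-8)·(5) = -60
68·t² + 120·t + 25 = 0  ⇒  m = (-60)² − 68·25 = 1900
m = 1900 > 0,  v_rel·d = -60 < 0  ⇒  outside

inside=no margin=1900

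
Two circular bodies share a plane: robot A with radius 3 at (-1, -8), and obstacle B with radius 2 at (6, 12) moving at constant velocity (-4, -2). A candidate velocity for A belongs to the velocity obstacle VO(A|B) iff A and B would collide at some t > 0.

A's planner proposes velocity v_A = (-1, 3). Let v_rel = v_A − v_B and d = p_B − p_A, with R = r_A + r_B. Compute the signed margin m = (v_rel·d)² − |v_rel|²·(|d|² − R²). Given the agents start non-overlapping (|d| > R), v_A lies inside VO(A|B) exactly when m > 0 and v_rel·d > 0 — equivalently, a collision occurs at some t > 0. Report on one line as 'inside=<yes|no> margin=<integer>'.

d = (7, 20),  |d|² = 449;  R = 3+2 = 5,  c = 449−5² = 424
v_rel = (3, 5),  |v_rel|² = 34;  v_rel·d = (3)·(7) + (5)·(20) = 121
34·t² − 242·t + 424 = 0  ⇒  m = 121² − 34·424 = 225
m = 225 > 0,  v_rel·d = 121 > 0  ⇒  inside

inside=yes margin=225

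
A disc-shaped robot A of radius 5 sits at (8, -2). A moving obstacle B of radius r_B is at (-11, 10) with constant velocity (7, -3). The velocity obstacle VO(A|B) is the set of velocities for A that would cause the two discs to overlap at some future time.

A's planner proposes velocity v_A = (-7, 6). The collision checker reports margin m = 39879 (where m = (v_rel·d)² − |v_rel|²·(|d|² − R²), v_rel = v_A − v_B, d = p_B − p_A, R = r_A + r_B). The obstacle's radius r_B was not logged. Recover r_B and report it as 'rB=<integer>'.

m = 39879
d = (-19, 12);  v_rel = (-14, 9),  |v_rel|² = 277
v_rel×d = (-14)·(12) − (9)·(-19) = 3
since m = R²·277 − 3²:  R² = (9 + 39879) / 277 = 144
R = √144 = 12  ⇒  r_B = 12 − 5 = 7

rB=7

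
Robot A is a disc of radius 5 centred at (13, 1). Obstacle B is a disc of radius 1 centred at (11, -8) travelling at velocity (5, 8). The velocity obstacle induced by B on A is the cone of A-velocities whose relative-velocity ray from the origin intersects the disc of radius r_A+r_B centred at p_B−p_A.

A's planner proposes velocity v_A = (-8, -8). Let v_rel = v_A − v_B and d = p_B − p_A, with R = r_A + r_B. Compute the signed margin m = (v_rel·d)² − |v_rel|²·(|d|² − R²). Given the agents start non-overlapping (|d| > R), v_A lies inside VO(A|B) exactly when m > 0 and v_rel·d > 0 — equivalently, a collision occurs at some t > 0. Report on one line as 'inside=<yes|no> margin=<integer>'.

d = (-2, -9),  |d|² = 85;  R = 5+1 = 6,  c = 85−6² = 49
v_rel = (-13, -16),  |v_rel|² = 425;  v_rel·d = (-13)·(-2) + (-16)·(-9) = 170
425·t² − 340·t + 49 = 0  ⇒  m = 170² − 425·49 = 8075
m = 8075 > 0,  v_rel·d = 170 > 0  ⇒  inside

inside=yes margin=8075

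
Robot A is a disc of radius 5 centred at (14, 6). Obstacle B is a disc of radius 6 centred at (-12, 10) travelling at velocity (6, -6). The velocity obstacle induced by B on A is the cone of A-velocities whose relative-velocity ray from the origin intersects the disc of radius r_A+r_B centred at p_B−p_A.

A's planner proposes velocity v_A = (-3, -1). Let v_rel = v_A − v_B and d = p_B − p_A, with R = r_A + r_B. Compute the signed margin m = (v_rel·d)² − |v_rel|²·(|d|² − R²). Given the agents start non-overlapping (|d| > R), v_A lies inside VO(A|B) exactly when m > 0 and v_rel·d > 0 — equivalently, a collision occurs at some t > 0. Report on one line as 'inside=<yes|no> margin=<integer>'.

d = (-26, 4),  |d|² = 692;  R = 5+6 = 11,  c = 692−11² = 571
v_rel = (-9, 5),  |v_rel|² = 106;  v_rel·d = (-9)·(-26) + (5)·(4) = 254
106·t² − 508·t + 571 = 0  ⇒  m = 254² − 106·571 = 3990
m = 3990 > 0,  v_rel·d = 254 > 0  ⇒  inside

inside=yes margin=3990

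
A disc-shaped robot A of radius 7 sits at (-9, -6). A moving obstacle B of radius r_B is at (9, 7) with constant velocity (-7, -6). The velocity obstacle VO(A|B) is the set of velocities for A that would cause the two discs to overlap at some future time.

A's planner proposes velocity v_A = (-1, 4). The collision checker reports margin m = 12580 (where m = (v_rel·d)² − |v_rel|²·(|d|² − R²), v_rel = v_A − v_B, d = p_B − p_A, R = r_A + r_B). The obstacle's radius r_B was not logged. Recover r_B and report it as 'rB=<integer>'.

m = 12580
d = (18, 13);  v_rel = (6, 10),  |v_rel|² = 136
v_rel×d = (6)·(13) − (10)·(18) = -102
since m = R²·136 − (-102)²:  R² = (10404 + 12580) / 136 = 169
R = √169 = 13  ⇒  r_B = 13 − 7 = 6

rB=6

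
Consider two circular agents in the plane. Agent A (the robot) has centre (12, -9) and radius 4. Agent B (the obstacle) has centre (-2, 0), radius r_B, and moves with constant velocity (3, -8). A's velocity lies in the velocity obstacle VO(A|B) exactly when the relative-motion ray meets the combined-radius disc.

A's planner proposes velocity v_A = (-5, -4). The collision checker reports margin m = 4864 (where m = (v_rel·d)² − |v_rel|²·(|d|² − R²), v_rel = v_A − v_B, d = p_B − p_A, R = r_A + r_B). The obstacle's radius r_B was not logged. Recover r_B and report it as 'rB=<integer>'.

m = 4864
d = (-14, 9);  v_rel = (-8, 4),  |v_rel|² = 80
v_rel×d = (-8)·(9) − (4)·(-14) = -16
since m = R²·80 − (-16)²:  R² = (256 + 4864) / 80 = 64
R = √64 = 8  ⇒  r_B = 8 − 4 = 4

rB=4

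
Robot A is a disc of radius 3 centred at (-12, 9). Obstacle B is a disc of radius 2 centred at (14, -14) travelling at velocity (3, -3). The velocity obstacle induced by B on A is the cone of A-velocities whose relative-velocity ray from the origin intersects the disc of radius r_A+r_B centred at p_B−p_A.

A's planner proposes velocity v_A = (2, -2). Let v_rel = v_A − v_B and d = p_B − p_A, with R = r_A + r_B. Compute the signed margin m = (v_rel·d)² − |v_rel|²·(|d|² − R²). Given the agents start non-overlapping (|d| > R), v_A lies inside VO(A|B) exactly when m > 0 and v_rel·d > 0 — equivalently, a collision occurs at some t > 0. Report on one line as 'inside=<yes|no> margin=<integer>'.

d = (26, -23),  |d|² = 1205;  R = 3+2 = 5,  c = 1205−5² = 1180
v_rel = (-1, 1),  |v_rel|² = 2;  v_rel·d = (-1)·(26) + (1)·(-23) = -49
2·t² + 98·t + 1180 = 0  ⇒  m = (-49)² − 2·1180 = 41
m = 41 > 0,  v_rel·d = -49 < 0  ⇒  outside

inside=no margin=41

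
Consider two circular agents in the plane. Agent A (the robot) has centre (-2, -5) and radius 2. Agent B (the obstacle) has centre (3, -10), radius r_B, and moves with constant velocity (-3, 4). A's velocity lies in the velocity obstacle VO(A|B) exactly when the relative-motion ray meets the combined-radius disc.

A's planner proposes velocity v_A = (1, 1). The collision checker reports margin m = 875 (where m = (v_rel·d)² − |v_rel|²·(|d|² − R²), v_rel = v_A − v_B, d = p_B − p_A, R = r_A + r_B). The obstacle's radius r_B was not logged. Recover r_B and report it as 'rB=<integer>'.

m = 875
d = (5, -5);  v_rel = (4, -3),  |v_rel|² = 25
v_rel×d = (4)·(-5) − (-3)·(5) = -5
since m = R²·25 − (-5)²:  R² = (25 + 875) / 25 = 36
R = √36 = 6  ⇒  r_B = 6 − 2 = 4

rB=4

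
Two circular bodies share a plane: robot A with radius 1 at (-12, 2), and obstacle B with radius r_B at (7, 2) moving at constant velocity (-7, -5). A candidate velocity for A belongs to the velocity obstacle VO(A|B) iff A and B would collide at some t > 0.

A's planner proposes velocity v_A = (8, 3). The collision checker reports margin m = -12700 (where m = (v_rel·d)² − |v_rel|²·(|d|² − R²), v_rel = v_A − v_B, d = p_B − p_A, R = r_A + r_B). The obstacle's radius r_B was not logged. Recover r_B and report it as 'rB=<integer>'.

m = -12700
d = (19, 0);  v_rel = (15, 8),  |v_rel|² = 289
v_rel×d = (15)·(0) − (8)·(19) = -152
since m = R²·289 − (-152)²:  R² = (23104 + -12700) / 289 = 36
R = √36 = 6  ⇒  r_B = 6 − 1 = 5

rB=5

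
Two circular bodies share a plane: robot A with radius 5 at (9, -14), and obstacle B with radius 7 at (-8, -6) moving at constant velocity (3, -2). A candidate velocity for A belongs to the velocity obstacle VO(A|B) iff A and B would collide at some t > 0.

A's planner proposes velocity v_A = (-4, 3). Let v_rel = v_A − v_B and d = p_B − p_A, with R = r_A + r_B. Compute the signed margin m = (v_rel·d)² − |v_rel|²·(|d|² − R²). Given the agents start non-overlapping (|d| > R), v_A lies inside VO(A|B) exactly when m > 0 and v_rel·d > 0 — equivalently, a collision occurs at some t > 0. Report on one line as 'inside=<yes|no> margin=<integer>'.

d = (-17, 8),  |d|² = 353;  R = 5+7 = 12,  c = 353−12² = 209
v_rel = (-7, 5),  |v_rel|² = 74;  v_rel·d = (-7)·(-17) + (5)·(8) = 159
74·t² − 318·t + 209 = 0  ⇒  m = 159² − 74·209 = 9815
m = 9815 > 0,  v_rel·d = 159 > 0  ⇒  inside

inside=yes margin=9815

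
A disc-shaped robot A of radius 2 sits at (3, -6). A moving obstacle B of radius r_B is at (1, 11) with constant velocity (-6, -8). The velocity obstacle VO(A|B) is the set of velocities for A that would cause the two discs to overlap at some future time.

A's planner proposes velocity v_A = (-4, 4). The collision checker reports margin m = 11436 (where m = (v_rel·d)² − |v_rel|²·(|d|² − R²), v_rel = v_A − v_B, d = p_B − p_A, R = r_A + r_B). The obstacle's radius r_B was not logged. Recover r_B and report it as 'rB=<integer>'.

m = 11436
d = (-2, 17);  v_rel = (2, 12),  |v_rel|² = 148
v_rel×d = (2)·(17) − (12)·(-2) = 58
since m = R²·148 − 58²:  R² = (3364 + 11436) / 148 = 100
R = √100 = 10  ⇒  r_B = 10 − 2 = 8

rB=8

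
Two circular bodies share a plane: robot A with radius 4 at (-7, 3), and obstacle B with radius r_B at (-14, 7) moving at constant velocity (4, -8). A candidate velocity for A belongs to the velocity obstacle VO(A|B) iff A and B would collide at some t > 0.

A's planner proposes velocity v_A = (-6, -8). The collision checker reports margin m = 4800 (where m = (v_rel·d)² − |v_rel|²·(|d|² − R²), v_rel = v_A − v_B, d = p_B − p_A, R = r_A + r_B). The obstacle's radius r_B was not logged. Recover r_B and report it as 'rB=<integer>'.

m = 4800
d = (-7, 4);  v_rel = (-10, 0),  |v_rel|² = 100
v_rel×d = (-10)·(4) − (0)·(-7) = -40
since m = R²·100 − (-40)²:  R² = (1600 + 4800) / 100 = 64
R = √64 = 8  ⇒  r_B = 8 − 4 = 4

rB=4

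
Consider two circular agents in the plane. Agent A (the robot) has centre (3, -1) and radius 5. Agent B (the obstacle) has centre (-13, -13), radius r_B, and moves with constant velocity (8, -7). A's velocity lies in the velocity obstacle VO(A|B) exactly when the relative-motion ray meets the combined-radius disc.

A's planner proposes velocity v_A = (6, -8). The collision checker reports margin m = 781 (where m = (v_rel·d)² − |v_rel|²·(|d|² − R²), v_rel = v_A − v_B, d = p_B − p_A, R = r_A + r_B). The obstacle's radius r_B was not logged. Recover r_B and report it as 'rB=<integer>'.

m = 781
d = (-16, -12);  v_rel = (-2, -1),  |v_rel|² = 5
v_rel×d = (-2)·(-12) − (-1)·(-16) = 8
since m = R²·5 − 8²:  R² = (64 + 781) / 5 = 169
R = √169 = 13  ⇒  r_B = 13 − 5 = 8

rB=8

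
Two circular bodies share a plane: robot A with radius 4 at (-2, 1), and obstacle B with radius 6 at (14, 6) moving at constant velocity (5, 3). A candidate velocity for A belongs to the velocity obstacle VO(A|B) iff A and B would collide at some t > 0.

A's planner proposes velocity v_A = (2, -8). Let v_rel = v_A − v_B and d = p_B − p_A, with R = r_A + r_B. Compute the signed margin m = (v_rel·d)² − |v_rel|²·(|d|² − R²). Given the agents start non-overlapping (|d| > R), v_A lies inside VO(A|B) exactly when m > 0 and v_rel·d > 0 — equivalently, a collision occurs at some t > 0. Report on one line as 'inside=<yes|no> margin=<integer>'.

d = (16, 5),  |d|² = 281;  R = 4+6 = 10,  c = 281−10² = 181
v_rel = (-3, -11),  |v_rel|² = 130;  v_rel·d = (-3)·(16) + (-11)·(5) = -103
130·t² + 206·t + 181 = 0  ⇒  m = (-103)² − 130·181 = -12921
m = -12921 < 0,  v_rel·d = -103 < 0  ⇒  outside

inside=no margin=-12921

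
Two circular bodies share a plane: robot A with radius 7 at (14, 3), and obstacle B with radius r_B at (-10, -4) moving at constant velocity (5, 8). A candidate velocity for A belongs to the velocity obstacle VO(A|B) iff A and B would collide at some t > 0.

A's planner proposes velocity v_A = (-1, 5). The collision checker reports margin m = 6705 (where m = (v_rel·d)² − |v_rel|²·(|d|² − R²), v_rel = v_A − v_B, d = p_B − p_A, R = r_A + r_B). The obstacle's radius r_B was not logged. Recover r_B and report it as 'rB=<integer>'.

m = 6705
d = (-24, -7);  v_rel = (-6, -3),  |v_rel|² = 45
v_rel×d = (-6)·(-7) − (-3)·(-24) = -30
since m = R²·45 − (-30)²:  R² = (900 + 6705) / 45 = 169
R = √169 = 13  ⇒  r_B = 13 − 7 = 6

rB=6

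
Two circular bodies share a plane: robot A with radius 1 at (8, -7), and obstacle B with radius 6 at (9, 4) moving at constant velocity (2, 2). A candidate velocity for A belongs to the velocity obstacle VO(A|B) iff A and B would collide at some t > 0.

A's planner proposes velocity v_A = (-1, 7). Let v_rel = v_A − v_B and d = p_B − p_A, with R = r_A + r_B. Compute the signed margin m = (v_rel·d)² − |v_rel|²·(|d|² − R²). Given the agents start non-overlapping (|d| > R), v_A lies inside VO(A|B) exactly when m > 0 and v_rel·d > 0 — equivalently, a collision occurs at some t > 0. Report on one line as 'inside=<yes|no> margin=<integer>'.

d = (1, 11),  |d|² = 122;  R = 1+6 = 7,  c = 122−7² = 73
v_rel = (-3, 5),  |v_rel|² = 34;  v_rel·d = (-3)·(1) + (5)·(11) = 52
34·t² − 104·t + 73 = 0  ⇒  m = 52² − 34·73 = 222
m = 222 > 0,  v_rel·d = 52 > 0  ⇒  inside

inside=yes margin=222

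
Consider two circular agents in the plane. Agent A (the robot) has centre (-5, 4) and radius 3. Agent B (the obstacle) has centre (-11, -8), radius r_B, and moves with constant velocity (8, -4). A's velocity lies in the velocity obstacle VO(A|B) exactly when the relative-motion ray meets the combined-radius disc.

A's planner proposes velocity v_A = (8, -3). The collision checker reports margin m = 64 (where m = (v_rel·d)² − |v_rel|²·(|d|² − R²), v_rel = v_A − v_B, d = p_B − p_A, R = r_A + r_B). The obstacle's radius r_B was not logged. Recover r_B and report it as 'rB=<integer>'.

m = 64
d = (-6, -12);  v_rel = (0, 1),  |v_rel|² = 1
v_rel×d = (0)·(-12) − (1)·(-6) = 6
since m = R²·1 − 6²:  R² = (36 + 64) / 1 = 100
R = √100 = 10  ⇒  r_B = 10 − 3 = 7

rB=7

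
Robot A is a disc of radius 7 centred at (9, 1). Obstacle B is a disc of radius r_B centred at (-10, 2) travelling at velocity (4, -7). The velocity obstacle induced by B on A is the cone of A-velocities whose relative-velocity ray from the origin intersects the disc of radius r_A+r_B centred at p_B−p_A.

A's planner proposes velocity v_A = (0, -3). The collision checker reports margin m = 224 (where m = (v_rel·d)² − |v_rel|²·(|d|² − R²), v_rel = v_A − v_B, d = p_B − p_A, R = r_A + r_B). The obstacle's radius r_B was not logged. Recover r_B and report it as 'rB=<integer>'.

m = 224
d = (-19, 1);  v_rel = (-4, 4),  |v_rel|² = 32
v_rel×d = (-4)·(1) − (4)·(-19) = 72
since m = R²·32 − 72²:  R² = (5184 + 224) / 32 = 169
R = √169 = 13  ⇒  r_B = 13 − 7 = 6

rB=6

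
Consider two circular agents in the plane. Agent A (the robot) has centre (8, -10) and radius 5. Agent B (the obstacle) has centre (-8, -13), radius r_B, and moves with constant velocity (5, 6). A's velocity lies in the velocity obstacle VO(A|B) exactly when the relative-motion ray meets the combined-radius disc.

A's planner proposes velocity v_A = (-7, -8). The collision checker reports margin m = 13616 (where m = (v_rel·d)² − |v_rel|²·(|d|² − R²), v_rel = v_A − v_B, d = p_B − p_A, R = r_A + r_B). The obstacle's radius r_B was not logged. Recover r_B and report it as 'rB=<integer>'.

m = 13616
d = (-16, -3);  v_rel = (-12, -14),  |v_rel|² = 340
v_rel×d = (-12)·(-3) − (-14)·(-16) = -188
since m = R²·340 − (-188)²:  R² = (35344 + 13616) / 340 = 144
R = √144 = 12  ⇒  r_B = 12 − 5 = 7

rB=7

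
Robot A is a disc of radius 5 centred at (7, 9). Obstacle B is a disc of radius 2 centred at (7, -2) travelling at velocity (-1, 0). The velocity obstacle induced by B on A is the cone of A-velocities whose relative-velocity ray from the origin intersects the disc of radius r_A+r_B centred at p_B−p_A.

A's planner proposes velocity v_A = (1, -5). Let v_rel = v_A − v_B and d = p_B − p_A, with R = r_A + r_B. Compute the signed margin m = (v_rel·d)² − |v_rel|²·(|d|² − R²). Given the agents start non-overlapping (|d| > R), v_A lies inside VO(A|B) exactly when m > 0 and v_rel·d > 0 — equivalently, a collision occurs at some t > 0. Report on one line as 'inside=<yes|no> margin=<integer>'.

d = (0, -11),  |d|² = 121;  R = 5+2 = 7,  c = 121−7² = 72
v_rel = (2, -5),  |v_rel|² = 29;  v_rel·d = (2)·(0) + (-5)·(-11) = 55
29·t² − 110·t + 72 = 0  ⇒  m = 55² − 29·72 = 937
m = 937 > 0,  v_rel·d = 55 > 0  ⇒  inside

inside=yes margin=937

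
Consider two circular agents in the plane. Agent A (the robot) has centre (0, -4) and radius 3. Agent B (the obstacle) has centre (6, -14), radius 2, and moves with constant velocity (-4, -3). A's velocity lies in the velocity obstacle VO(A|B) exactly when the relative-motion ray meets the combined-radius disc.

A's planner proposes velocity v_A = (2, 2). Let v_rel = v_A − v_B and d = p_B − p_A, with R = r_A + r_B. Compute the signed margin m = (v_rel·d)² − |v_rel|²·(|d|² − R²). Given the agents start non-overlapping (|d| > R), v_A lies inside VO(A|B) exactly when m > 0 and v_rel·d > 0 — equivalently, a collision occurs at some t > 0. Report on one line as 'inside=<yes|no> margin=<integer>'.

d = (6, -10),  |d|² = 136;  R = 3+2 = 5,  c = 136−5² = 111
v_rel = (6, 5),  |v_rel|² = 61;  v_rel·d = (6)·(6) + (5)·(-10) = -14
61·t² + 28·t + 111 = 0  ⇒  m = (-14)² − 61·111 = -6575
m = -6575 < 0,  v_rel·d = -14 < 0  ⇒  outside

inside=no margin=-6575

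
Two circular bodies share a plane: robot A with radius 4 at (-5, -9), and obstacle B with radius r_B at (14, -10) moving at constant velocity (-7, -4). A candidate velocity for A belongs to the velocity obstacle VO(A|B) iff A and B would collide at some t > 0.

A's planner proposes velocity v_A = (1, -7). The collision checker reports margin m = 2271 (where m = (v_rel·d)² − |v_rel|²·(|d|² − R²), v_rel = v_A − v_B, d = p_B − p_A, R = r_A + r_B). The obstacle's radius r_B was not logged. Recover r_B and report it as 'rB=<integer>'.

m = 2271
d = (19, -1);  v_rel = (8, -3),  |v_rel|² = 73
v_rel×d = (8)·(-1) − (-3)·(19) = 49
since m = R²·73 − 49²:  R² = (2401 + 2271) / 73 = 64
R = √64 = 8  ⇒  r_B = 8 − 4 = 4

rB=4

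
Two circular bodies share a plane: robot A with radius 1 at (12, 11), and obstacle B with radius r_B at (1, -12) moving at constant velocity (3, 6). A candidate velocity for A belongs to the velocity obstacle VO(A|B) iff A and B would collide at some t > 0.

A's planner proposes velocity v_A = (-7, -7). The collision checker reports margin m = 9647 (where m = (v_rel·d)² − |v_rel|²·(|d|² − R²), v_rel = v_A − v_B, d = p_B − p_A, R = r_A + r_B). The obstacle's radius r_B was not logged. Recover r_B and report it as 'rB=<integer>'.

m = 9647
d = (-11, -23);  v_rel = (-10, -13),  |v_rel|² = 269
v_rel×d = (-10)·(-23) − (-13)·(-11) = 87
since m = R²·269 − 87²:  R² = (7569 + 9647) / 269 = 64
R = √64 = 8  ⇒  r_B = 8 − 1 = 7

rB=7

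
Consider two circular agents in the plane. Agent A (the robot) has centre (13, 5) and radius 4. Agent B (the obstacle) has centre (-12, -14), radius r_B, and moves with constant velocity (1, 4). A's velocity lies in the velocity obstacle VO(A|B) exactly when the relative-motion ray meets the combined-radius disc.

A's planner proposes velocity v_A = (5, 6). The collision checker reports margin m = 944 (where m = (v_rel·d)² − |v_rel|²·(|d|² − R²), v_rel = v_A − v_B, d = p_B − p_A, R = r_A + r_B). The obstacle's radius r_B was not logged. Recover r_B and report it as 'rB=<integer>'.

m = 944
d = (-25, -19);  v_rel = (4, 2),  |v_rel|² = 20
v_rel×d = (4)·(-19) − (2)·(-25) = -26
since m = R²·20 − (-26)²:  R² = (676 + 944) / 20 = 81
R = √81 = 9  ⇒  r_B = 9 − 4 = 5

rB=5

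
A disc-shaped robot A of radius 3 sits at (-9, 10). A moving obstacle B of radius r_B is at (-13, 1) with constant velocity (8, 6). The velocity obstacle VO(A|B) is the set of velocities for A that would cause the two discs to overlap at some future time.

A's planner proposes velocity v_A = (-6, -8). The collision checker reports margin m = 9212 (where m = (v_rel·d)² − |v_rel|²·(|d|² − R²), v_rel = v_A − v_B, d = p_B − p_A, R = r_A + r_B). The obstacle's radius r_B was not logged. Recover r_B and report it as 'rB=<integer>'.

m = 9212
d = (-4, -9);  v_rel = (-14, -14),  |v_rel|² = 392
v_rel×d = (-14)·(-9) − (-14)·(-4) = 70
since m = R²·392 − 70²:  R² = (4900 + 9212) / 392 = 36
R = √36 = 6  ⇒  r_B = 6 − 3 = 3

rB=3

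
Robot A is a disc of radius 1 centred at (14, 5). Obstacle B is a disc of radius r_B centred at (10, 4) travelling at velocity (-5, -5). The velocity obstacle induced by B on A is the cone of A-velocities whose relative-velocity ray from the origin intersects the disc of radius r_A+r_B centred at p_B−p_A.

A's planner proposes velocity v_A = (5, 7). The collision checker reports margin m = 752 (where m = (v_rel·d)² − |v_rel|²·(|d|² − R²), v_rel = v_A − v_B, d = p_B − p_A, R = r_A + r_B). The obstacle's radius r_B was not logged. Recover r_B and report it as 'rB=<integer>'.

m = 752
d = (-4, -1);  v_rel = (10, 12),  |v_rel|² = 244
v_rel×d = (10)·(-1) − (12)·(-4) = 38
since m = R²·244 − 38²:  R² = (1444 + 752) / 244 = 9
R = √9 = 3  ⇒  r_B = 3 − 1 = 2

rB=2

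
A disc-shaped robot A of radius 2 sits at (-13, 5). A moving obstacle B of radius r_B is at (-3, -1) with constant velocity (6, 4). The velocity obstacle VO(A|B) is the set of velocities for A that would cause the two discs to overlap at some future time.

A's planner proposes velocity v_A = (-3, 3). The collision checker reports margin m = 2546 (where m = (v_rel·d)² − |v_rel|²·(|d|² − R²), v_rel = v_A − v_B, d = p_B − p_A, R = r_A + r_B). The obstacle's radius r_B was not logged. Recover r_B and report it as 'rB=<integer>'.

m = 2546
d = (10, -6);  v_rel = (-9, -1),  |v_rel|² = 82
v_rel×d = (-9)·(-6) − (-1)·(10) = 64
since m = R²·82 − 64²:  R² = (4096 + 2546) / 82 = 81
R = √81 = 9  ⇒  r_B = 9 − 2 = 7

rB=7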